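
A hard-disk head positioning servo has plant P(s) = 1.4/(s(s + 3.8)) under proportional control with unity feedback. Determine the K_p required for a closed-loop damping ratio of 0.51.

Closed-loop characteristic equation: s² + 3.8s + K_p·1.4 = 0.
So ω_n = √(1.4K_p) and 2ζω_n = 3.8, giving ζ = 3.8/(2√(1.4K_p)).
Setting ζ = 0.51: √(1.4K_p) = 3.8/(2·0.51) = 3.725, so K_p = 13.88/1.4 = 9.91.

K_p = 9.91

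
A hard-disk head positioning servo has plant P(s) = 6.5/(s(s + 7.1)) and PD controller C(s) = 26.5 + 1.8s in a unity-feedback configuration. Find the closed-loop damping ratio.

ζ = 0.716

Forward path: (26.5 + 1.8s)·6.5/(s(s+7.1)). The closed-loop characteristic equation is s² + (7.1 + 6.5·1.8)s + 6.5·26.5 = 0.
That is s² + 18.8s + 172.2 = 0, so ω_n = 13.12 rad/s and ζ = 18.8/(2·13.12) = 0.7162.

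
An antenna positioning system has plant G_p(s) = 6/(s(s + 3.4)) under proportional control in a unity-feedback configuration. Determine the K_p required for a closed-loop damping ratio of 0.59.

Closed-loop characteristic equation: s² + 3.4s + K_p·6 = 0.
So ω_n = √(6K_p) and 2ζω_n = 3.4, giving ζ = 3.4/(2√(6K_p)).
Setting ζ = 0.59: √(6K_p) = 3.4/(2·0.59) = 2.881, so K_p = 8.302/6 = 1.38.

K_p = 1.38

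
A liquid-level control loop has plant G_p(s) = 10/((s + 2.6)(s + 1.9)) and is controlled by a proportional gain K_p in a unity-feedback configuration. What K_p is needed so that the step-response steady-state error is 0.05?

For a type-0 loop with proportional control, e_ss = 1/(1 + K_p·G_p(0)).
G_p(0) = 2.024. Require 1/(1 + K_p·2.024) = 0.05, so 1 + 2.024·K_p = 20.
K_p = (20 − 1)/2.024 = 9.39.

K_p = 9.39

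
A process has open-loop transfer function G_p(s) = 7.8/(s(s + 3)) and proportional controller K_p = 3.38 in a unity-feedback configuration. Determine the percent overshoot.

38.3%

The closed-loop denominator s² + 3s + 26.36 gives ω_n = √26.36 = 5.135 and ζ = 3/(2ω_n) = 0.2921.
%OS = 100·exp(−πζ/√(1−ζ²)) = 100·exp(−π·0.2921/√0.9147) = 38.3%.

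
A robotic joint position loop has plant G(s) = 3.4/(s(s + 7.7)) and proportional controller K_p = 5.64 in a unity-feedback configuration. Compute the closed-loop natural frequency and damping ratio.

ω_n = 4.38 rad/s, ζ = 0.879

With unity feedback the closed-loop characteristic equation is s² + 7.7s + 5.64·3.4 = s² + 7.7s + 19.18 = 0.
Matching s² + 2ζω_n s + ω_n²: ω_n = √19.18 = 4.379 rad/s and 2ζω_n = 7.7, so ζ = 7.7/(2·4.379) = 0.879.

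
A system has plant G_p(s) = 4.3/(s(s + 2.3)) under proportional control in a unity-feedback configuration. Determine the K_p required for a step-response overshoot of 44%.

K_p = 4.81

From %OS = 100·exp(−πζ/√(1−ζ²)) = 44%, ζ = −ln(0.44)/√(π²+ln²(0.44)) = 0.2528.
Characteristic equation s² + 2.3s + 4.3K_p = 0 gives ζ = 2.3/(2√(4.3K_p)).
Setting ζ = 0.2528: √(4.3K_p) = 2.3/(2·0.2528) = 4.548, so K_p = 20.69/4.3 = 4.81.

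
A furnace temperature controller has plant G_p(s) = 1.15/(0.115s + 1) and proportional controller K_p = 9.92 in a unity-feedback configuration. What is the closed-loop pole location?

Closed loop: T(s) = K_p·G_p/(1+K_p·G_p) = 11.41/(0.115s + 1 + 11.41), with pole at s = −(1 + 11.41)/0.115 = −107.9.

s = -107.9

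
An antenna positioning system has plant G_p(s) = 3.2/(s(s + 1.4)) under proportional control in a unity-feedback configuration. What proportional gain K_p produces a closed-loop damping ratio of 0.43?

Closed-loop characteristic equation: s² + 1.4s + K_p·3.2 = 0.
So ω_n = √(3.2K_p) and 2ζω_n = 1.4, giving ζ = 1.4/(2√(3.2K_p)).
Setting ζ = 0.43: √(3.2K_p) = 1.4/(2·0.43) = 1.628, so K_p = 2.65/3.2 = 0.828.

K_p = 0.828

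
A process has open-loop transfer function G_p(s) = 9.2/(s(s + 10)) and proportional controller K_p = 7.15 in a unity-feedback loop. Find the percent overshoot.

Closed-loop characteristic equation: s² + 10s + 65.78 = 0, so ω_n = 8.11 rad/s and ζ = 10/(2·8.11) = 0.6165.
%OS = 100·exp(−πζ/√(1−ζ²)) = 100·exp(−π·0.6165/√0.6199) = 8.55%.

8.55%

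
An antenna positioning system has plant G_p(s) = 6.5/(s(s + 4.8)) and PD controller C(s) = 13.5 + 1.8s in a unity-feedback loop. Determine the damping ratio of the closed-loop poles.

Forward path: (13.5 + 1.8s)·6.5/(s(s+4.8)). The closed-loop characteristic equation is s² + (4.8 + 6.5·1.8)s + 6.5·13.5 = 0.
That is s² + 16.5s + 87.75 = 0, so ω_n = 9.367 rad/s and ζ = 16.5/(2·9.367) = 0.8807.

ζ = 0.881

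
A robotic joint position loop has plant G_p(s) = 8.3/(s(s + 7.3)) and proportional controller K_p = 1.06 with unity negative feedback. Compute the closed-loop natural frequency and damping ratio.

With unity feedback the closed-loop characteristic equation is s² + 7.3s + 1.06·8.3 = s² + 7.3s + 8.798 = 0.
Matching s² + 2ζω_n s + ω_n²: ω_n = √8.798 = 2.966 rad/s and 2ζω_n = 7.3, so ζ = 7.3/(2·2.966) = 1.23.

ω_n = 2.97 rad/s, ζ = 1.23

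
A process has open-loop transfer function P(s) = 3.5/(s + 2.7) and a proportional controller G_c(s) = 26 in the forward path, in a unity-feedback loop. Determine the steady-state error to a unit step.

The loop is type 0. Static position error constant K_pos = G_c(0)·P(0) = 26·1.296 = 33.7.
Steady-state error to a unit step: e_ss = 1/(1+K_pos) = 1/34.7 = 0.0288.

0.0288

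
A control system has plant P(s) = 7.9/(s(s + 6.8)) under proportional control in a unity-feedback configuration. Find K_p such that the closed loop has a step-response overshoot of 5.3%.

K_p = 3.14

From %OS = 100·exp(−πζ/√(1−ζ²)) = 5.3%, ζ = −ln(0.053)/√(π²+ln²(0.053)) = 0.683.
Characteristic equation s² + 6.8s + 7.9K_p = 0 gives ζ = 6.8/(2√(7.9K_p)).
Setting ζ = 0.683: √(7.9K_p) = 6.8/(2·0.683) = 4.978, so K_p = 24.78/7.9 = 3.14.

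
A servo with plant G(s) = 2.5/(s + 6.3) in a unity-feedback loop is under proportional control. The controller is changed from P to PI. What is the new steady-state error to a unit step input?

Adding integral action puts a pole at s = 0 in the forward path, raising the system type to 1; a type-1 loop has zero steady-state error to a step.

0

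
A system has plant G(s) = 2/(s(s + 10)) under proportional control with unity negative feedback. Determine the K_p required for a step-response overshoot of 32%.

From %OS = 100·exp(−πζ/√(1−ζ²)) = 32%, ζ = −ln(0.32)/√(π²+ln²(0.32)) = 0.341.
Characteristic equation s² + 10s + 2K_p = 0 gives ζ = 10/(2√(2K_p)).
Setting ζ = 0.341: √(2K_p) = 10/(2·0.341) = 14.66, so K_p = 215/2 = 108.

K_p = 108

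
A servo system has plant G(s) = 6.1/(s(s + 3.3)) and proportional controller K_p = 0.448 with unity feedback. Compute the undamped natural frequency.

1 + K_p·G(s) = 0 gives s² + 3.3s + 2.733 = 0.
Matching s² + 2ζω_n s + ω_n²: ω_n = √2.733 = 1.653 rad/s and 2ζω_n = 3.3, so ζ = 3.3/(2·1.653) = 0.998.

ω_n = 1.65 rad/s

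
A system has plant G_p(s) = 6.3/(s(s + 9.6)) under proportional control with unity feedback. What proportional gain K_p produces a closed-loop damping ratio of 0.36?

Closed-loop characteristic equation: s² + 9.6s + K_p·6.3 = 0.
So ω_n = √(6.3K_p) and 2ζω_n = 9.6, giving ζ = 9.6/(2√(6.3K_p)).
Setting ζ = 0.36: √(6.3K_p) = 9.6/(2·0.36) = 13.33, so K_p = 177.8/6.3 = 28.2.

K_p = 28.2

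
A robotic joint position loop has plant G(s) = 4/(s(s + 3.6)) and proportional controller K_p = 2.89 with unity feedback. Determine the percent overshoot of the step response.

From 1 + K_pG(s) = 0: s² + 3.6s + 11.56 = 0 ⇒ ω_n = 3.4, ζ = 0.5294.
%OS = 100·exp(−πζ/√(1−ζ²)) = 100·exp(−π·0.5294/√0.7197) = 14.1%.

14.1%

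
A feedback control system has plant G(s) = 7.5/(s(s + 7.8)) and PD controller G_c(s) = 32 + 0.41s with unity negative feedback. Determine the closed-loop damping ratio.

Forward path: (32 + 0.41s)·7.5/(s(s+7.8)). The closed-loop characteristic equation is s² + (7.8 + 7.5·0.41)s + 7.5·32 = 0.
That is s² + 10.88s + 240 = 0, so ω_n = 15.49 rad/s and ζ = 10.88/(2·15.49) = 0.351.

ζ = 0.351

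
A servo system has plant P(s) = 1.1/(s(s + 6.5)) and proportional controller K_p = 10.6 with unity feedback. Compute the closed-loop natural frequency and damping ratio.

The closed-loop denominator is s(s+6.5) + 10.6·1.1 = s² + 6.5s + 11.66.
So ω_n² = 11.66 ⇒ ω_n = 3.415 rad/s, and ζ = 6.5/(2ω_n) = 0.952.

ω_n = 3.41 rad/s, ζ = 0.952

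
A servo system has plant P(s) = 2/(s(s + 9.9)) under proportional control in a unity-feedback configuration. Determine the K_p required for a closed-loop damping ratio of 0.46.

K_p = 57.9

Closed-loop characteristic equation: s² + 9.9s + K_p·2 = 0.
So ω_n = √(2K_p) and 2ζω_n = 9.9, giving ζ = 9.9/(2√(2K_p)).
Setting ζ = 0.46: √(2K_p) = 9.9/(2·0.46) = 10.76, so K_p = 115.8/2 = 57.9.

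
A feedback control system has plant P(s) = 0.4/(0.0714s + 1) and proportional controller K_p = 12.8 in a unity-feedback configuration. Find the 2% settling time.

T_s ≈ 0.0467 s

Closed loop: T(s) = K_p·P/(1+K_p·P) = 5.12/(0.0714s + 1 + 5.12), with pole at s = −(1 + 5.12)/0.0714 = −85.71.
τ = 1/85.71 = 0.01167 s, so 2% settling time ≈ 4τ = 0.0467 s.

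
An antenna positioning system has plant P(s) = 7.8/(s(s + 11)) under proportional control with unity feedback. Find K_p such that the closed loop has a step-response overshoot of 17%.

From %OS = 100·exp(−πζ/√(1−ζ²)) = 17%, ζ = −ln(0.17)/√(π²+ln²(0.17)) = 0.4913.
Characteristic equation s² + 11s + 7.8K_p = 0 gives ζ = 11/(2√(7.8K_p)).
Setting ζ = 0.4913: √(7.8K_p) = 11/(2·0.4913) = 11.2, so K_p = 125.3/7.8 = 16.1.

K_p = 16.1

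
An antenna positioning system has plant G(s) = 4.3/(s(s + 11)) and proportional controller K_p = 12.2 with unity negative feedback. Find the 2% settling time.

T_s ≈ 0.727 s

From 1 + K_pG(s) = 0: s² + 11s + 52.46 = 0 ⇒ ω_n = 7.243, ζ = 0.7594.
2% settling time T_s ≈ 4/(ζω_n) = 4/5.5 = 0.727 s.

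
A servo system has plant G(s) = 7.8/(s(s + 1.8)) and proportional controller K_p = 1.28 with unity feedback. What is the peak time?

From 1 + K_pG(s) = 0: s² + 1.8s + 9.984 = 0 ⇒ ω_n = 3.16, ζ = 0.2848.
Damped frequency ω_d = ω_n√(1−ζ²) = 3.029 rad/s, so peak time T_p = π/ω_d = 1.04 s.

T_p = 1.04 s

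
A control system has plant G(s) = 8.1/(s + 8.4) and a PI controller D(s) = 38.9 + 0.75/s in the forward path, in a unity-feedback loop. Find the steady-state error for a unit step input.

The open loop D(s)G(s) has a pole at the origin (type 1), so the static position error constant is infinite and e_ss = 1/(1+∞) = 0.

0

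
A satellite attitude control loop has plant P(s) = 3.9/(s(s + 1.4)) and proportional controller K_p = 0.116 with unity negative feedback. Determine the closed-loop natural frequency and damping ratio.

ω_n = 0.673 rad/s, ζ = 1.04

The closed-loop denominator is s(s+1.4) + 0.116·3.9 = s² + 1.4s + 0.4524.
So ω_n² = 0.4524 ⇒ ω_n = 0.6726 rad/s, and ζ = 1.4/(2ω_n) = 1.04.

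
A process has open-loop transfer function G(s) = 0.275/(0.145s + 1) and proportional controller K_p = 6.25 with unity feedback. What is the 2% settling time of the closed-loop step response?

Closed loop: T(s) = K_p·G/(1+K_p·G) = 1.719/(0.145s + 1 + 1.719), with pole at s = −(1 + 1.719)/0.145 = −18.75.
τ = 1/18.75 = 0.05333 s, so 2% settling time ≈ 4τ = 0.213 s.

T_s ≈ 0.213 s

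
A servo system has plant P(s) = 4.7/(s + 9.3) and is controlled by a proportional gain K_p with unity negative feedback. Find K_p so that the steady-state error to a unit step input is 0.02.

Steady-state error for a unit step on this type-0 loop is 1/(1 + K_p·P(0)).
P(0) = 0.5054. Require 1/(1 + K_p·0.5054) = 0.02, so 1 + 0.5054·K_p = 50.
K_p = (50 − 1)/0.5054 = 97.

K_p = 97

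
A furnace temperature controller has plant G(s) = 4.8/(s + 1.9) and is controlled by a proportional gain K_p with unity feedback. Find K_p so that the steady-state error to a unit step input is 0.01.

K_p = 39.2

Steady-state error for a unit step on this type-0 loop is 1/(1 + K_p·G(0)).
G(0) = 2.526. Require 1/(1 + K_p·2.526) = 0.01, so 1 + 2.526·K_p = 100.
K_p = (100 − 1)/2.526 = 39.2.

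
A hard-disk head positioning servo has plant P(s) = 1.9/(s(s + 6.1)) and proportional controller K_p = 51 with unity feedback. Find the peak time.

T_p = 0.336 s

The closed-loop denominator s² + 6.1s + 96.9 gives ω_n = √96.9 = 9.844 and ζ = 6.1/(2ω_n) = 0.3098.
Damped frequency ω_d = ω_n√(1−ζ²) = 9.359 rad/s, so peak time T_p = π/ω_d = 0.336 s.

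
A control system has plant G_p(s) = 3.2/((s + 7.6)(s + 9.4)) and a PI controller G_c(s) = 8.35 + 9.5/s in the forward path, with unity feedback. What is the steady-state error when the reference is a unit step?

The open loop G_c(s)G_p(s) has a pole at the origin (type 1), so the static position error constant is infinite and e_ss = 1/(1+∞) = 0.

0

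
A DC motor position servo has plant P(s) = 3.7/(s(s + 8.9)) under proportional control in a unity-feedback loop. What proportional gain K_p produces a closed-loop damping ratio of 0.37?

K_p = 39.1

Closed-loop characteristic equation: s² + 8.9s + K_p·3.7 = 0.
So ω_n = √(3.7K_p) and 2ζω_n = 8.9, giving ζ = 8.9/(2√(3.7K_p)).
Setting ζ = 0.37: √(3.7K_p) = 8.9/(2·0.37) = 12.03, so K_p = 144.6/3.7 = 39.1.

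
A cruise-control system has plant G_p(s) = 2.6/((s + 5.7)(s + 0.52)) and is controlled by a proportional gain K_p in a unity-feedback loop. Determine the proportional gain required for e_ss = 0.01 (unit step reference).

K_p = 113

Steady-state error for a unit step on this type-0 loop is 1/(1 + K_p·G_p(0)).
G_p(0) = 0.8772. Require 1/(1 + K_p·0.8772) = 0.01, so 1 + 0.8772·K_p = 100.
K_p = (100 − 1)/0.8772 = 113.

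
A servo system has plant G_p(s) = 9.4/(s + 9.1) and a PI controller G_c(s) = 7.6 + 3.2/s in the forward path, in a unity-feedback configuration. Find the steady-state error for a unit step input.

The open loop G_c(s)G_p(s) has a pole at the origin (type 1), so the static position error constant is infinite and e_ss = 1/(1+∞) = 0.

0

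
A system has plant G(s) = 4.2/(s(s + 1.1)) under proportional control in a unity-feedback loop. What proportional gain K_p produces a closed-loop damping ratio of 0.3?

K_p = 0.8

Closed-loop characteristic equation: s² + 1.1s + K_p·4.2 = 0.
So ω_n = √(4.2K_p) and 2ζω_n = 1.1, giving ζ = 1.1/(2√(4.2K_p)).
Setting ζ = 0.3: √(4.2K_p) = 1.1/(2·0.3) = 1.833, so K_p = 3.361/4.2 = 0.8.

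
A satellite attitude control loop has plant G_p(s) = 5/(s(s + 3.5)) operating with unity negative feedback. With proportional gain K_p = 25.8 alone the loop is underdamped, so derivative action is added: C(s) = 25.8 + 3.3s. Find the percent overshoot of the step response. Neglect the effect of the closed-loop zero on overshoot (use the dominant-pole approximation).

0.293%

Forward path: (25.8 + 3.3s)·5/(s(s+3.5)). The closed-loop characteristic equation is s² + (3.5 + 5·3.3)s + 5·25.8 = 0.
That is s² + 20s + 129 = 0, so ω_n = 11.36 rad/s and ζ = 20/(2·11.36) = 0.8805.
%OS = 100·exp(−πζ/√(1−ζ²)) = 0.293%.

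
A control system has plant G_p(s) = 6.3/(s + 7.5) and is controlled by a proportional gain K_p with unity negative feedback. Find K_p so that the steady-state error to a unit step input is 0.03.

For a type-0 loop with proportional control, e_ss = 1/(1 + K_p·G_p(0)).
G_p(0) = 0.84. Require 1/(1 + K_p·0.84) = 0.03, so 1 + 0.84·K_p = 33.33.
K_p = (33.33 − 1)/0.84 = 38.5.

K_p = 38.5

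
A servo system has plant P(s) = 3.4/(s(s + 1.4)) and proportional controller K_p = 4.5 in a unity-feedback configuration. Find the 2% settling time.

The closed-loop denominator s² + 1.4s + 15.3 gives ω_n = √15.3 = 3.912 and ζ = 1.4/(2ω_n) = 0.179.
2% settling time T_s ≈ 4/(ζω_n) = 4/0.7 = 5.71 s.

T_s ≈ 5.71 s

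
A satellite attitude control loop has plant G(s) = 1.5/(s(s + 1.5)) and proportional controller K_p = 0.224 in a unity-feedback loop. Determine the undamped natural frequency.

1 + K_p·G(s) = 0 gives s² + 1.5s + 0.336 = 0.
So ω_n² = 0.336 ⇒ ω_n = 0.5797 rad/s, and ζ = 1.5/(2ω_n) = 1.29.

ω_n = 0.58 rad/s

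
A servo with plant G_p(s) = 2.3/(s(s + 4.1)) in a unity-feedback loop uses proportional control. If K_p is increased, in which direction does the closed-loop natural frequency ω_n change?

ω_n = √(2.3·K_p), which grows with K_p.

increase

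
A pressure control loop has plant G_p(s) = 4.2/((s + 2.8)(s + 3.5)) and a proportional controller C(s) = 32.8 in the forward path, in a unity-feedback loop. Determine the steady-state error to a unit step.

0.0664

The loop is type 0. Static position error constant K_pos = C(0)·G_p(0) = 32.8·0.4286 = 14.06.
Steady-state error to a unit step: e_ss = 1/(1+K_pos) = 1/15.06 = 0.0664.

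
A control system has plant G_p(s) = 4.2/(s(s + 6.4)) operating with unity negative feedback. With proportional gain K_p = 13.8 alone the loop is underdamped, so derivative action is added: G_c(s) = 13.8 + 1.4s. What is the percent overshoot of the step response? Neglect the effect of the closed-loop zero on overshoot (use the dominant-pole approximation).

1.38%

Forward path: (13.8 + 1.4s)·4.2/(s(s+6.4)). The closed-loop characteristic equation is s² + (6.4 + 4.2·1.4)s + 4.2·13.8 = 0.
That is s² + 12.28s + 57.96 = 0, so ω_n = 7.613 rad/s and ζ = 12.28/(2·7.613) = 0.8065.
%OS = 100·exp(−πζ/√(1−ζ²)) = 1.38%.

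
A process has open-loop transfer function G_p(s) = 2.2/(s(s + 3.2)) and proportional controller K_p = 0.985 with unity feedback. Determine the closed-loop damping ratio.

ζ = 1.09

The closed-loop denominator is s(s+3.2) + 0.985·2.2 = s² + 3.2s + 2.167.
So ω_n² = 2.167 ⇒ ω_n = 1.472 rad/s, and ζ = 3.2/(2ω_n) = 1.09.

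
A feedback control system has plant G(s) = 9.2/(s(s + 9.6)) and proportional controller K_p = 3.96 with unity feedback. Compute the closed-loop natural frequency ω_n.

ω_n = 6.04 rad/s

The closed-loop denominator is s(s+9.6) + 3.96·9.2 = s² + 9.6s + 36.43.
Matching s² + 2ζω_n s + ω_n²: ω_n = √36.43 = 6.036 rad/s and 2ζω_n = 9.6, so ζ = 9.6/(2·6.036) = 0.795.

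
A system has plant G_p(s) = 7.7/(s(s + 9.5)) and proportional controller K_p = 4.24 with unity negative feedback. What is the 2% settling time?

T_s ≈ 0.842 s

From 1 + K_pG_p(s) = 0: s² + 9.5s + 32.65 = 0 ⇒ ω_n = 5.714, ζ = 0.8313.
2% settling time T_s ≈ 4/(ζω_n) = 4/4.75 = 0.842 s.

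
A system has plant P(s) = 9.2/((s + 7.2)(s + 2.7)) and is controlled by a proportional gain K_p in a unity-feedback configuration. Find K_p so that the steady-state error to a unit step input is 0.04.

Steady-state error for a unit step on this type-0 loop is 1/(1 + K_p·P(0)).
P(0) = 0.4733. Require 1/(1 + K_p·0.4733) = 0.04, so 1 + 0.4733·K_p = 25.
K_p = (25 − 1)/0.4733 = 50.7.

K_p = 50.7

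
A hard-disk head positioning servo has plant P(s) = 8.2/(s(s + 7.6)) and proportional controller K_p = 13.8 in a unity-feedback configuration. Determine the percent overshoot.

30.1%

The closed-loop denominator s² + 7.6s + 113.2 gives ω_n = √113.2 = 10.64 and ζ = 7.6/(2ω_n) = 0.3572.
%OS = 100·exp(−πζ/√(1−ζ²)) = 100·exp(−π·0.3572/√0.8724) = 30.1%.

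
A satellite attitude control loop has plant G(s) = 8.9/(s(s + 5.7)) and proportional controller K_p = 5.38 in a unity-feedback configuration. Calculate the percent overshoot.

24.2%

Closed-loop characteristic equation: s² + 5.7s + 47.88 = 0, so ω_n = 6.92 rad/s and ζ = 5.7/(2·6.92) = 0.4119.
%OS = 100·exp(−πζ/√(1−ζ²)) = 100·exp(−π·0.4119/√0.8304) = 24.2%.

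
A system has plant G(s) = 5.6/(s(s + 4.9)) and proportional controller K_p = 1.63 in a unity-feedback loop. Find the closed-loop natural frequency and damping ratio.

ω_n = 3.02 rad/s, ζ = 0.811

With unity feedback the closed-loop characteristic equation is s² + 4.9s + 1.63·5.6 = s² + 4.9s + 9.128 = 0.
So ω_n² = 9.128 ⇒ ω_n = 3.021 rad/s, and ζ = 4.9/(2ω_n) = 0.811.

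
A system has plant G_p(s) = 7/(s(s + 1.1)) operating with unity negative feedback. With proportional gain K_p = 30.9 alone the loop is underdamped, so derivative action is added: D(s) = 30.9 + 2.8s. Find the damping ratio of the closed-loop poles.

ζ = 0.704

Forward path: (30.9 + 2.8s)·7/(s(s+1.1)). The closed-loop characteristic equation is s² + (1.1 + 7·2.8)s + 7·30.9 = 0.
That is s² + 20.7s + 216.3 = 0, so ω_n = 14.71 rad/s and ζ = 20.7/(2·14.71) = 0.7037.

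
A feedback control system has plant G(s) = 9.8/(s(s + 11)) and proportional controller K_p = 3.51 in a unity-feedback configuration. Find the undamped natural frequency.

The closed-loop denominator is s(s+11) + 3.51·9.8 = s² + 11s + 34.4.
Matching s² + 2ζω_n s + ω_n²: ω_n = √34.4 = 5.865 rad/s and 2ζω_n = 11, so ζ = 11/(2·5.865) = 0.938.

ω_n = 5.86 rad/s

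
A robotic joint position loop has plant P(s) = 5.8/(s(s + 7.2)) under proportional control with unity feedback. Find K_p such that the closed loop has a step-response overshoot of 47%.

From %OS = 100·exp(−πζ/√(1−ζ²)) = 47%, ζ = −ln(0.47)/√(π²+ln²(0.47)) = 0.2337.
Characteristic equation s² + 7.2s + 5.8K_p = 0 gives ζ = 7.2/(2√(5.8K_p)).
Setting ζ = 0.2337: √(5.8K_p) = 7.2/(2·0.2337) = 15.41, so K_p = 237.3/5.8 = 40.9.

K_p = 40.9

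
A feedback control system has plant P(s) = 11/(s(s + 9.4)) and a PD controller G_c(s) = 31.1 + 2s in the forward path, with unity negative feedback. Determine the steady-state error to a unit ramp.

0.0275

The loop has one pole at the origin (type 1). Velocity error constant K_v = lim_{s→0} s·G_c(s)P(s) = 31.1·11/9.4 = 36.39.
Steady-state error to a unit ramp: e_ss = 1/K_v = 0.0275.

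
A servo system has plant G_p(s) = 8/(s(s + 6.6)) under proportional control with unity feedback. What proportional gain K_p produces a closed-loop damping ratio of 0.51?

K_p = 5.23

Closed-loop characteristic equation: s² + 6.6s + K_p·8 = 0.
So ω_n = √(8K_p) and 2ζω_n = 6.6, giving ζ = 6.6/(2√(8K_p)).
Setting ζ = 0.51: √(8K_p) = 6.6/(2·0.51) = 6.471, so K_p = 41.87/8 = 5.23.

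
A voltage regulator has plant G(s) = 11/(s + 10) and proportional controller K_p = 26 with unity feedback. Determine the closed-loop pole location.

Closed-loop transfer function: T(s) = K_p·G(s)/(1 + K_p·G(s)) = 286/(s + 10 + 286) = 286/(s + 296).
The closed-loop pole is at s = −296.

s = -296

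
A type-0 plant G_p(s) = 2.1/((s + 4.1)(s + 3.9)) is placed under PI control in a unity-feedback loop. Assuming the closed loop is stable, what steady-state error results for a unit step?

0

The PI controller's integrator makes the forward path type 1, so e_ss to a step is zero.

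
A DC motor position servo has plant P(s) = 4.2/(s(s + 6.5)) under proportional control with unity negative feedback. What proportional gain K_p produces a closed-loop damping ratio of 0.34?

K_p = 21.8

Closed-loop characteristic equation: s² + 6.5s + K_p·4.2 = 0.
So ω_n = √(4.2K_p) and 2ζω_n = 6.5, giving ζ = 6.5/(2√(4.2K_p)).
Setting ζ = 0.34: √(4.2K_p) = 6.5/(2·0.34) = 9.559, so K_p = 91.37/4.2 = 21.8.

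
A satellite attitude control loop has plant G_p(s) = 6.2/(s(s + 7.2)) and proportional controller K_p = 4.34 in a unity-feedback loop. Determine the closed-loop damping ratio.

The closed-loop denominator is s(s+7.2) + 4.34·6.2 = s² + 7.2s + 26.91.
So ω_n² = 26.91 ⇒ ω_n = 5.187 rad/s, and ζ = 7.2/(2ω_n) = 0.694.

ζ = 0.694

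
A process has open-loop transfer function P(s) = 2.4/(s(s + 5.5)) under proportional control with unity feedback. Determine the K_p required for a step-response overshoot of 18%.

K_p = 13.7

From %OS = 100·exp(−πζ/√(1−ζ²)) = 18%, ζ = −ln(0.18)/√(π²+ln²(0.18)) = 0.4791.
Characteristic equation s² + 5.5s + 2.4K_p = 0 gives ζ = 5.5/(2√(2.4K_p)).
Setting ζ = 0.4791: √(2.4K_p) = 5.5/(2·0.4791) = 5.74, so K_p = 32.95/2.4 = 13.7.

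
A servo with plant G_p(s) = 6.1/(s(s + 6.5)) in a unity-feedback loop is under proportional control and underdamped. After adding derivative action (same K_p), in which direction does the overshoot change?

The derivative term adds K·K_d to the s-coefficient of the characteristic equation, raising 2ζω_n while ω_n is unchanged; ζ increases, so overshoot decreases.

decrease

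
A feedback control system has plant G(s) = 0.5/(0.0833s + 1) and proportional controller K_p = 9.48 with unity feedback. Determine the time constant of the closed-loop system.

τ = 0.0145 s

Closed loop: T(s) = K_p·G/(1+K_p·G) = 4.74/(0.0833s + 1 + 4.74), with pole at s = −(1 + 4.74)/0.0833 = −68.91.
Closed-loop time constant τ = 1/68.91 = 0.0145 s.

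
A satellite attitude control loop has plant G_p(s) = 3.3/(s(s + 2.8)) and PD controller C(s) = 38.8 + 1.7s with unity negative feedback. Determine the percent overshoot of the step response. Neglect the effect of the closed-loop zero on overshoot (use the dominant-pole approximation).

28.4%

Forward path: (38.8 + 1.7s)·3.3/(s(s+2.8)). The closed-loop characteristic equation is s² + (2.8 + 3.3·1.7)s + 3.3·38.8 = 0.
That is s² + 8.41s + 128 = 0, so ω_n = 11.32 rad/s and ζ = 8.41/(2·11.32) = 0.3716.
%OS = 100·exp(−πζ/√(1−ζ²)) = 28.4%.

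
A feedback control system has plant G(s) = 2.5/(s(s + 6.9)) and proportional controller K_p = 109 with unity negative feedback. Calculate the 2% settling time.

The closed-loop denominator s² + 6.9s + 272.5 gives ω_n = √272.5 = 16.51 and ζ = 6.9/(2ω_n) = 0.209.
2% settling time T_s ≈ 4/(ζω_n) = 4/3.45 = 1.16 s.

T_s ≈ 1.16 s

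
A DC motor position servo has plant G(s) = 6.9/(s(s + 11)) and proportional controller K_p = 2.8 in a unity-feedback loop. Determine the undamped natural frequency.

ω_n = 4.4 rad/s

1 + K_p·G(s) = 0 gives s² + 11s + 19.32 = 0.
So ω_n² = 19.32 ⇒ ω_n = 4.395 rad/s, and ζ = 11/(2ω_n) = 1.25.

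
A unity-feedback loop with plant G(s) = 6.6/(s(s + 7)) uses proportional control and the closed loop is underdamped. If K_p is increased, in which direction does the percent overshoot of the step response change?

increase

Characteristic equation s² + 7s + K_p·6.6 = 0: raising K_p raises ω_n while 2ζω_n = 7 is fixed, so ζ falls and overshoot grows.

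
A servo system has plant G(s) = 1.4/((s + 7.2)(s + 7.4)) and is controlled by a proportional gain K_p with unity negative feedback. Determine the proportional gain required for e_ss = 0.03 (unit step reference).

K_p = 1230

For a type-0 loop with proportional control, e_ss = 1/(1 + K_p·G(0)).
G(0) = 0.02628. Require 1/(1 + K_p·0.02628) = 0.03, so 1 + 0.02628·K_p = 33.33.
K_p = (33.33 − 1)/0.02628 = 1230.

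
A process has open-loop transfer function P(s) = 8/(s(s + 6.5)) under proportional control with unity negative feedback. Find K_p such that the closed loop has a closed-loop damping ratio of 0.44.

K_p = 6.82

Closed-loop characteristic equation: s² + 6.5s + K_p·8 = 0.
So ω_n = √(8K_p) and 2ζω_n = 6.5, giving ζ = 6.5/(2√(8K_p)).
Setting ζ = 0.44: √(8K_p) = 6.5/(2·0.44) = 7.386, so K_p = 54.56/8 = 6.82.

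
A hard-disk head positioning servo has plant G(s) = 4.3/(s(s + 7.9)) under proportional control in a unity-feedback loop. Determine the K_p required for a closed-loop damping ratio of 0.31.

Closed-loop characteristic equation: s² + 7.9s + K_p·4.3 = 0.
So ω_n = √(4.3K_p) and 2ζω_n = 7.9, giving ζ = 7.9/(2√(4.3K_p)).
Setting ζ = 0.31: √(4.3K_p) = 7.9/(2·0.31) = 12.74, so K_p = 162.4/4.3 = 37.8.

K_p = 37.8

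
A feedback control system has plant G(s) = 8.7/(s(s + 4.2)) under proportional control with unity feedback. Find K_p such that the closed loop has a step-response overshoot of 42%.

From %OS = 100·exp(−πζ/√(1−ζ²)) = 42%, ζ = −ln(0.42)/√(π²+ln²(0.42)) = 0.2662.
Characteristic equation s² + 4.2s + 8.7K_p = 0 gives ζ = 4.2/(2√(8.7K_p)).
Setting ζ = 0.2662: √(8.7K_p) = 4.2/(2·0.2662) = 7.89, so K_p = 62.25/8.7 = 7.15.

K_p = 7.15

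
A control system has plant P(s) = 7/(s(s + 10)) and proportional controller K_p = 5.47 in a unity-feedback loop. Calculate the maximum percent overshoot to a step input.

1.34%

The closed-loop denominator s² + 10s + 38.29 gives ω_n = √38.29 = 6.188 and ζ = 10/(2ω_n) = 0.808.
%OS = 100·exp(−πζ/√(1−ζ²)) = 100·exp(−π·0.808/√0.3471) = 1.34%.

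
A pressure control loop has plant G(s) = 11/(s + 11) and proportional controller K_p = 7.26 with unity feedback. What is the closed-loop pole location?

s = -90.86

Closed-loop transfer function: T(s) = K_p·G(s)/(1 + K_p·G(s)) = 79.86/(s + 11 + 79.86) = 79.86/(s + 90.86).
The closed-loop pole is at s = −90.86.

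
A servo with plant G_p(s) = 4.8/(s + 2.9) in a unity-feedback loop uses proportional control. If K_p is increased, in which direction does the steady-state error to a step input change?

e_ss = 1/(1 + K_p·G_p(0)); a larger K_p raises the denominator, so e_ss decreases.

decrease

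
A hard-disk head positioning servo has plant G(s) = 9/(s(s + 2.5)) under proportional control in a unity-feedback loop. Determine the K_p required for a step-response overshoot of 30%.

From %OS = 100·exp(−πζ/√(1−ζ²)) = 30%, ζ = −ln(0.3)/√(π²+ln²(0.3)) = 0.3579.
Characteristic equation s² + 2.5s + 9K_p = 0 gives ζ = 2.5/(2√(9K_p)).
Setting ζ = 0.3579: √(9K_p) = 2.5/(2·0.3579) = 3.493, so K_p = 12.2/9 = 1.36.

K_p = 1.36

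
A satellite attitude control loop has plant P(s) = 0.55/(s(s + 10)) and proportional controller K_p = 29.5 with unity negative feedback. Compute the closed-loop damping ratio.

With unity feedback the closed-loop characteristic equation is s² + 10s + 29.5·0.55 = s² + 10s + 16.23 = 0.
Matching s² + 2ζω_n s + ω_n²: ω_n = √16.23 = 4.028 rad/s and 2ζω_n = 10, so ζ = 10/(2·4.028) = 1.24.

ζ = 1.24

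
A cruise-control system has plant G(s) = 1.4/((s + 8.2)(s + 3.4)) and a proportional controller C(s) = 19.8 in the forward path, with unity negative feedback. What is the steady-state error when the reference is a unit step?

0.501

The loop is type 0. Static position error constant K_pos = C(0)·G(0) = 19.8·0.05022 = 0.9943.
Steady-state error to a unit step: e_ss = 1/(1+K_pos) = 1/1.994 = 0.501.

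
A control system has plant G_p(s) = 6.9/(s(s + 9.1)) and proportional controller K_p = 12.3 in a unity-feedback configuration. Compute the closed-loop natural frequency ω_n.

ω_n = 9.21 rad/s

With unity feedback the closed-loop characteristic equation is s² + 9.1s + 12.3·6.9 = s² + 9.1s + 84.87 = 0.
Matching s² + 2ζω_n s + ω_n²: ω_n = √84.87 = 9.212 rad/s and 2ζω_n = 9.1, so ζ = 9.1/(2·9.212) = 0.494.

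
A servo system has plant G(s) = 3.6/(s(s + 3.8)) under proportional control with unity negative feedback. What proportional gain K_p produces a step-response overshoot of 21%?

K_p = 5.07

From %OS = 100·exp(−πζ/√(1−ζ²)) = 21%, ζ = −ln(0.21)/√(π²+ln²(0.21)) = 0.4449.
Characteristic equation s² + 3.8s + 3.6K_p = 0 gives ζ = 3.8/(2√(3.6K_p)).
Setting ζ = 0.4449: √(3.6K_p) = 3.8/(2·0.4449) = 4.271, so K_p = 18.24/3.6 = 5.07.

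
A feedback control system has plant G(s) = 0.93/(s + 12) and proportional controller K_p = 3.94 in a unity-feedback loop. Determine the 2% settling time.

Closed-loop transfer function: T(s) = K_p·G(s)/(1 + K_p·G(s)) = 3.664/(s + 12 + 3.664) = 3.664/(s + 15.66).
Time constant τ = 1/15.66 = 0.06384 s, so the 2% settling time is about 4τ = 0.255 s.

T_s ≈ 0.255 s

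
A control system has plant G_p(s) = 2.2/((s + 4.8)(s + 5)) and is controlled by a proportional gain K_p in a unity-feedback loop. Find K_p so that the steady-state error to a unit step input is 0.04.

Steady-state error for a unit step on this type-0 loop is 1/(1 + K_p·G_p(0)).
G_p(0) = 0.09167. Require 1/(1 + K_p·0.09167) = 0.04, so 1 + 0.09167·K_p = 25.
K_p = (25 − 1)/0.09167 = 262.

K_p = 262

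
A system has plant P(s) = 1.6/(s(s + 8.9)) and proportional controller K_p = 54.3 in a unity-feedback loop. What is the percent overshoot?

18.1%

The closed-loop denominator s² + 8.9s + 86.88 gives ω_n = √86.88 = 9.321 and ζ = 8.9/(2ω_n) = 0.4774.
%OS = 100·exp(−πζ/√(1−ζ²)) = 100·exp(−π·0.4774/√0.7721) = 18.1%.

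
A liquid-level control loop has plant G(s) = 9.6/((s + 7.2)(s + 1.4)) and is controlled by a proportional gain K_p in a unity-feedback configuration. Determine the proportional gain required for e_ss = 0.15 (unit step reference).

K_p = 5.95

Steady-state error for a unit step on this type-0 loop is 1/(1 + K_p·G(0)).
G(0) = 0.9524. Require 1/(1 + K_p·0.9524) = 0.15, so 1 + 0.9524·K_p = 6.667.
K_p = (6.667 − 1)/0.9524 = 5.95.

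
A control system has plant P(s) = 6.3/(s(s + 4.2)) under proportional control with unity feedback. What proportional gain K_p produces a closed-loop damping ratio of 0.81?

Closed-loop characteristic equation: s² + 4.2s + K_p·6.3 = 0.
So ω_n = √(6.3K_p) and 2ζω_n = 4.2, giving ζ = 4.2/(2√(6.3K_p)).
Setting ζ = 0.81: √(6.3K_p) = 4.2/(2·0.81) = 2.593, so K_p = 6.722/6.3 = 1.07.

K_p = 1.07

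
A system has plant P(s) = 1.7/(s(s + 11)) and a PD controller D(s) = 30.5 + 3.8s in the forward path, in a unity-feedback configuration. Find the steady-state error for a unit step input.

The open loop D(s)P(s) has a pole at the origin (type 1), so the static position error constant is infinite and e_ss = 1/(1+∞) = 0.

0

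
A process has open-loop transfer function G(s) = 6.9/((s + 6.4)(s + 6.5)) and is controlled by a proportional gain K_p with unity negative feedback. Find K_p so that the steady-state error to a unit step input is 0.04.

K_p = 145

The loop is type 0, so e_ss(step) = 1/(1 + K_pos) with K_pos = K_p·G(0).
G(0) = 0.1659. Require 1/(1 + K_p·0.1659) = 0.04, so 1 + 0.1659·K_p = 25.
K_p = (25 − 1)/0.1659 = 145.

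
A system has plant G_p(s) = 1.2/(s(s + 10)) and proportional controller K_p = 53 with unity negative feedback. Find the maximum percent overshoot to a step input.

The closed-loop denominator s² + 10s + 63.6 gives ω_n = √63.6 = 7.975 and ζ = 10/(2ω_n) = 0.627.
%OS = 100·exp(−πζ/√(1−ζ²)) = 100·exp(−π·0.627/√0.6069) = 7.98%.

7.98%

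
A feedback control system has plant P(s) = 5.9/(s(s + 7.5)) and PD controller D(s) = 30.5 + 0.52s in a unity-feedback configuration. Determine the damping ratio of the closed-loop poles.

ζ = 0.394

Forward path: (30.5 + 0.52s)·5.9/(s(s+7.5)). The closed-loop characteristic equation is s² + (7.5 + 5.9·0.52)s + 5.9·30.5 = 0.
That is s² + 10.57s + 180 = 0, so ω_n = 13.41 rad/s and ζ = 10.57/(2·13.41) = 0.3939.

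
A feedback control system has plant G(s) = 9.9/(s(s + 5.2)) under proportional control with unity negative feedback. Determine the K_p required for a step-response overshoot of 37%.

K_p = 7.5

From %OS = 100·exp(−πζ/√(1−ζ²)) = 37%, ζ = −ln(0.37)/√(π²+ln²(0.37)) = 0.3017.
Characteristic equation s² + 5.2s + 9.9K_p = 0 gives ζ = 5.2/(2√(9.9K_p)).
Setting ζ = 0.3017: √(9.9K_p) = 5.2/(2·0.3017) = 8.617, so K_p = 74.25/9.9 = 7.5.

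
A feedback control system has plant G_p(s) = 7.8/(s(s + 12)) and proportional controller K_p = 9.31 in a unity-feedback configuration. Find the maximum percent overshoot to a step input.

The closed-loop denominator s² + 12s + 72.62 gives ω_n = √72.62 = 8.522 and ζ = 12/(2ω_n) = 0.7041.
%OS = 100·exp(−πζ/√(1−ζ²)) = 100·exp(−π·0.7041/√0.5043) = 4.44%.

4.44%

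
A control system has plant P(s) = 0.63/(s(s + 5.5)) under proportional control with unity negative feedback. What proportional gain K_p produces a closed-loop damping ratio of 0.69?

Closed-loop characteristic equation: s² + 5.5s + K_p·0.63 = 0.
So ω_n = √(0.63K_p) and 2ζω_n = 5.5, giving ζ = 5.5/(2√(0.63K_p)).
Setting ζ = 0.69: √(0.63K_p) = 5.5/(2·0.69) = 3.986, so K_p = 15.88/0.63 = 25.2.

K_p = 25.2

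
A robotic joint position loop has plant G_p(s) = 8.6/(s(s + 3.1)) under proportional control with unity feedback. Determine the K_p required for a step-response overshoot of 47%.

K_p = 5.12

From %OS = 100·exp(−πζ/√(1−ζ²)) = 47%, ζ = −ln(0.47)/√(π²+ln²(0.47)) = 0.2337.
Characteristic equation s² + 3.1s + 8.6K_p = 0 gives ζ = 3.1/(2√(8.6K_p)).
Setting ζ = 0.2337: √(8.6K_p) = 3.1/(2·0.2337) = 6.633, so K_p = 44/8.6 = 5.12.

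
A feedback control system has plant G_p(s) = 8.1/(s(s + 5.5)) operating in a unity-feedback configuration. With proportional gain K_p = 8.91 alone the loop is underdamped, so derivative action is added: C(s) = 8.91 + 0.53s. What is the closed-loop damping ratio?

ζ = 0.576

Forward path: (8.91 + 0.53s)·8.1/(s(s+5.5)). The closed-loop characteristic equation is s² + (5.5 + 8.1·0.53)s + 8.1·8.91 = 0.
That is s² + 9.793s + 72.17 = 0, so ω_n = 8.495 rad/s and ζ = 9.793/(2·8.495) = 0.5764.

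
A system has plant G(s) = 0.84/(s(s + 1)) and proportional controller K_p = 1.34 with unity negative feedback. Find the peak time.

T_p = 3.36 s

The closed-loop denominator s² + 1s + 1.126 gives ω_n = √1.126 = 1.061 and ζ = 1/(2ω_n) = 0.4713.
Damped frequency ω_d = ω_n√(1−ζ²) = 0.9357 rad/s, so peak time T_p = π/ω_d = 3.36 s.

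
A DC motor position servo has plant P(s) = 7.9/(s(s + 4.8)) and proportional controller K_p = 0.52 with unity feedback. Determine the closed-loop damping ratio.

The closed-loop denominator is s(s+4.8) + 0.52·7.9 = s² + 4.8s + 4.108.
Matching s² + 2ζω_n s + ω_n²: ω_n = √4.108 = 2.027 rad/s and 2ζω_n = 4.8, so ζ = 4.8/(2·2.027) = 1.18.

ζ = 1.18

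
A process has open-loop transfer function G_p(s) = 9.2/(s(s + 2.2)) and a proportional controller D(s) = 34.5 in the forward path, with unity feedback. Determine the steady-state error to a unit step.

0

The open loop D(s)G_p(s) has a pole at the origin (type 1), so the static position error constant is infinite and e_ss = 1/(1+∞) = 0.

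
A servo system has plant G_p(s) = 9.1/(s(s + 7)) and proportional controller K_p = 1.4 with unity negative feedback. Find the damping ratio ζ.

1 + K_p·G_p(s) = 0 gives s² + 7s + 12.74 = 0.
Matching s² + 2ζω_n s + ω_n²: ω_n = √12.74 = 3.569 rad/s and 2ζω_n = 7, so ζ = 7/(2·3.569) = 0.981.

ζ = 0.981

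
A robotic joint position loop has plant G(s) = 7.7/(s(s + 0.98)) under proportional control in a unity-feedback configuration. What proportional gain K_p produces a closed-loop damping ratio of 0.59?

K_p = 0.0896

Closed-loop characteristic equation: s² + 0.98s + K_p·7.7 = 0.
So ω_n = √(7.7K_p) and 2ζω_n = 0.98, giving ζ = 0.98/(2√(7.7K_p)).
Setting ζ = 0.59: √(7.7K_p) = 0.98/(2·0.59) = 0.8305, so K_p = 0.6897/7.7 = 0.0896.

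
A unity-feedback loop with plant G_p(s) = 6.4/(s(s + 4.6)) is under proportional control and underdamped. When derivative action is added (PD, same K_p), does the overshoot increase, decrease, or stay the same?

decrease

With PD the characteristic equation becomes s² + (a + K·K_d)s + K·K_p = 0; the damping term grows, ζ rises, overshoot falls.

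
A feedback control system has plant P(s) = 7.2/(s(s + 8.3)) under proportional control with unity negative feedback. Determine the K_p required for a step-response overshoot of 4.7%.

K_p = 4.92

From %OS = 100·exp(−πζ/√(1−ζ²)) = 4.7%, ζ = −ln(0.047)/√(π²+ln²(0.047)) = 0.6975.
Characteristic equation s² + 8.3s + 7.2K_p = 0 gives ζ = 8.3/(2√(7.2K_p)).
Setting ζ = 0.6975: √(7.2K_p) = 8.3/(2·0.6975) = 5.95, so K_p = 35.4/7.2 = 4.92.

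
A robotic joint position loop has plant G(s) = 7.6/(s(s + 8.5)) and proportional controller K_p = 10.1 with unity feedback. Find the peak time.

From 1 + K_pG(s) = 0: s² + 8.5s + 76.76 = 0 ⇒ ω_n = 8.761, ζ = 0.4851.
Damped frequency ω_d = ω_n√(1−ζ²) = 7.661 rad/s, so peak time T_p = π/ω_d = 0.41 s.

T_p = 0.41 s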